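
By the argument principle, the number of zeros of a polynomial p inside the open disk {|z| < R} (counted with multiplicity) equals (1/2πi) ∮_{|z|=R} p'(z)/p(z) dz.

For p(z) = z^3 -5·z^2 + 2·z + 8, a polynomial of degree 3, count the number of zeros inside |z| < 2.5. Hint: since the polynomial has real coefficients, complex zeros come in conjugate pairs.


The zeros of p are: 4, 2, -1.
Their magnitudes are: 4, 2, 1.
Zeros with |z| < R = 2.5: 2, -1.
Count = 2.
By the argument principle, (1/2πi) ∮_{|z|=R} p'(z)/p(z) dz equals exactly this count.

Number of zeros inside |z| < 2.5: 2.


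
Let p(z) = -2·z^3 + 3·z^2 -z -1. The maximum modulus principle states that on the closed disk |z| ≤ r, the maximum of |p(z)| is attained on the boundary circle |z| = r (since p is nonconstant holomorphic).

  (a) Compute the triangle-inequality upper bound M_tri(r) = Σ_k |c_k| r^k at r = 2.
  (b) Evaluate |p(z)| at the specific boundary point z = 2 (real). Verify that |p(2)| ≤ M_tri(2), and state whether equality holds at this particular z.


Coefficients: c_0 = -1, c_1 = -1, c_2 = 3, c_3 = -2. Radius r = 2.
Part (a). Triangle bound: M_tri(r) = Σ_k |c_k| r^k
  = |-1|·2^0 + |-1|·2^1 + |3|·2^2 + |-2|·2^3
  = 1 + 2 + 12 + 16 = 31.
This bounds M(r) := max_{|z|=r} |p(z)| from above; equality holds iff all terms c_k z^k can be made to align in phase at a single z on |z|=r.
Part (b). At z = 2 (real, on the circle |z| = r):
  p(2) = (-1)·2^0 + (-1)·2^1 + (3)·2^2 + (-2)·2^3 = -7.
  |p(2)| = 7.
Check: |p(2)| = 7 ≤ 31 = M_tri(2). ✓ Equality does not hold at z = 2 (the coefficients have mixed signs, so the terms do not all align in phase there).

M_tri(2) = 31; |p(2)| = 7; equality at z=2: no.


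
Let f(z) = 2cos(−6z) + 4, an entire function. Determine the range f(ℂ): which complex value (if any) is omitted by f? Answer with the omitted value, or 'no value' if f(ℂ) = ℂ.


Little Picard bounds the complement of f(ℂ) to at most one point.
cos is entire and surjective onto ℂ: for every w ∈ ℂ, cos(ζ) = w has a solution ζ ∈ ℂ (e.g., via the complex inverse arccos). With ζ = −6z this gives z = ζ/(-6). Then 2·cos(−6z) takes every value in 2·ℂ = ℂ, and adding 4 is a bijection of ℂ. So f is surjective and omits no value. (Note: only on the real line is cos bounded by [−1, 1].)

Omitted value: no value.


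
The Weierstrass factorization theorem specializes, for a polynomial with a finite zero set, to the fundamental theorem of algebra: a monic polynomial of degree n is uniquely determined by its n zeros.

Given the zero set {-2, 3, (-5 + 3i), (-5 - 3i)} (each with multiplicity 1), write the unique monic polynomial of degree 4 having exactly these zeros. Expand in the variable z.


The polynomial is p(z) = ∏_{α ∈ S} (z − α), where S = {-2, 3, (-5 + 3i), (-5 - 3i)}.
Expanding the product yields: p(z) = z^4 + 9·z^3 + 18·z^2 -94·z -204.
Note conjugate pairs combine to real quadratics: (z − (-5+3i))(z − (-5−3i)) = z² + 10z + 34.
The resulting polynomial has degree 4 and real coefficients as required.

p(z) = z^4 + 9·z^3 + 18·z^2 -94·z -204.


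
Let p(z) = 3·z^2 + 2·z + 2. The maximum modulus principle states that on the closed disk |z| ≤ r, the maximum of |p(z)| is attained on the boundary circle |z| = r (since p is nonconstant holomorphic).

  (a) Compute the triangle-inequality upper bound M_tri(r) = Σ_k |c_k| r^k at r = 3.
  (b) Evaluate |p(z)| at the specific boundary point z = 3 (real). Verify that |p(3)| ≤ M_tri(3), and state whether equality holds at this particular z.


Coefficients: c_0 = 2, c_1 = 2, c_2 = 3. Radius r = 3.
Part (a). Triangle bound: M_tri(r) = Σ_k |c_k| r^k
  = |2|·3^0 + |2|·3^1 + |3|·3^2
  = 2 + 6 + 27 = 35.
This bounds M(r) := max_{|z|=r} |p(z)| from above; equality holds iff all terms c_k z^k can be made to align in phase at a single z on |z|=r.
Part (b). At z = 3 (real, on the circle |z| = r):
  p(3) = (2)·3^0 + (2)·3^1 + (3)·3^2 = 35.
  |p(3)| = 35.
Since all nonzero coefficients share the same sign, |p(3)| = 35 = M_tri(3); the triangle bound is attained at z = 3, so in fact M(r) = 35.

M_tri(3) = 35; |p(3)| = 35; equality at z=3: yes.


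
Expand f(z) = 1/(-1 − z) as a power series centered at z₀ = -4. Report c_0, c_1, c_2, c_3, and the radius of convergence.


Let w = z − z₀, so z = z₀ + w.
Then -1 − z = -1 − (z₀ + w) = (-1 − z₀) − w = 3 − w.
f(z) = 1/(3 − w) = (1/(3)) · 1/(1 − w/(3)) = Σ_{n≥0} w^n / (3)^(n+1).
So c_n = 1/(3)^(n+1):
  c_0 = 1/(3)^1 = 1/3.
  c_1 = 1/(3)^2 = 1/9.
  c_2 = 1/(3)^3 = 1/27.
  c_3 = 1/(3)^4 = 1/81.
The series is valid for |w/d| < 1, i.e. |z − z₀| < |d|.
Radius of convergence: R = |-1 − z₀| = |3| = 3 (distance from z₀ to the singularity z = -1).

c_0 = 1/3, c_1 = 1/9, c_2 = 1/27, c_3 = 1/81; R = 3.


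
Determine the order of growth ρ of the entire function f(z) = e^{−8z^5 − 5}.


|e^{−8z^5 − 5}| = e^{Re(-8·z^5) + -5} ≤ e^{8|z|^5 + -5} = e^{8r^5 + -5} on |z| = r, so ρ ≤ 5. Choosing z on |z|=r so that -8·z^5 is real positive (always possible by picking arg z appropriately) gives |f(z)| = e^{8r^5 + -5}, matching the bound. The additive constant -5 does not affect log log M(r) ~ 5·log r. Hence ρ = 5.
Therefore ρ = 5.

Order ρ = 5.


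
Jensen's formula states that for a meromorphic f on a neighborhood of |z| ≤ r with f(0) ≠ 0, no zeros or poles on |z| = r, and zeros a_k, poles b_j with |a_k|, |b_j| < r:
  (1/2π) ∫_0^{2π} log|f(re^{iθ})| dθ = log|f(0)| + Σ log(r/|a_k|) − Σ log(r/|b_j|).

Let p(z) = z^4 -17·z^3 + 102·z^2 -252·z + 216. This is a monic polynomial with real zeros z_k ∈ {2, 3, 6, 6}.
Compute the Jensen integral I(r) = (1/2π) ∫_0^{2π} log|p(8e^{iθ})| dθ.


Zeros: 2, 3, 6, 6; r = 8.
Inside |z| < r: 2, 3, 6, 6. Outside (|z| ≥ r): ∅.
p(0) = 216, so log|p(0)| = log(216) = 5.3753.
Apply Jensen: I(r) = log|p(0)| + Σ_k log(r/|z_k|), summed over zeros inside |z| < r.
  log(r/|z_k|) for z_k = 2: log(8/2) = 1.3863
  log(r/|z_k|) for z_k = 3: log(8/3) = 0.9808
  log(r/|z_k|) for z_k = 6: log(8/6) = 0.2877
  log(r/|z_k|) for z_k = 6: log(8/6) = 0.2877
Sum over inside zeros: 2.9425.
I(r) = log|p(0)| + (inside sum) = 5.3753 + 2.9425 = 8.3178.
Closed form (all zeros inside, monic): I(r) = n·log(r) = 4·log(8) = 8.3178. ✓

I(r) ≈ 8.3178.


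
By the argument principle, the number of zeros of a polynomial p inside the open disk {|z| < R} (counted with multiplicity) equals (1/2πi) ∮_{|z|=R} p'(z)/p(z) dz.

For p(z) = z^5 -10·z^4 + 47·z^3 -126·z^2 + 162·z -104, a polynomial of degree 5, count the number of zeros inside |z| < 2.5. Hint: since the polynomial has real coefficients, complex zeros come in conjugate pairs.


The zeros of p are: (1 + 1i), (1 - 1i), 4, (2 + 3i), (2 - 3i).
Their magnitudes are: 1.414, 1.414, 4, 3.606, 3.606.
Zeros with |z| < R = 2.5: (1 + 1i), (1 - 1i).
Count = 2.
By the argument principle, (1/2πi) ∮_{|z|=R} p'(z)/p(z) dz equals exactly this count.

Number of zeros inside |z| < 2.5: 2.


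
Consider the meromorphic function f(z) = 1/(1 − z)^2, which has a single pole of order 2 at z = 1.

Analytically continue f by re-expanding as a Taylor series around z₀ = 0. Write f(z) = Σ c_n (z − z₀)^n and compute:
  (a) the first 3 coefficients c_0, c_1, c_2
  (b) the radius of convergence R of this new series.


Let w = z − z₀, so z = z₀ + w.
Then 1 − z = 1 − (z₀ + w) = (1 − z₀) − w = 1 − w.
f(z) = 1/(1 − w)^2 = (1/(1)^2) · (1 − w/(1))^{−2}.
By the binomial series (1−u)^{−2} = Σ_{n≥0} C(n+1, 1) u^n for |u|<1, with u = w/(1):
  c_n = C(n+1, 1) / (1)^(n+2).
  c_0 = 1/(1)^2 = 1.
  c_1 = 2/(1)^3 = 2.
  c_2 = 3/(1)^4 = 3.
The series is valid for |w/d| < 1, i.e. |z − z₀| < |d|.
Radius of convergence: R = |1 − z₀| = |1| = 1 (distance from z₀ to the singularity z = 1).

c_0 = 1, c_1 = 2, c_2 = 3; R = 1.


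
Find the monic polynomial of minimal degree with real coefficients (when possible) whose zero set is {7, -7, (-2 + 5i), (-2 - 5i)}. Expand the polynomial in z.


The polynomial is p(z) = ∏_{α ∈ S} (z − α), where S = {7, -7, (-2 + 5i), (-2 - 5i)}.
Expanding the product yields: p(z) = z^4 + 4·z^3 -20·z^2 -196·z -1421.
Note conjugate pairs combine to real quadratics: (z − (-2+5i))(z − (-2−5i)) = z² + 4z + 29.
The resulting polynomial has degree 4 and real coefficients as required.

p(z) = z^4 + 4·z^3 -20·z^2 -196·z -1421.


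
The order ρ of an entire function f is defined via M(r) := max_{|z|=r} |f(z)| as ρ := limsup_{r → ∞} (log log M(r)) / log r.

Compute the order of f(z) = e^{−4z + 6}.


|e^{−4z + 6}| = e^{Re(-4·z) + 6} ≤ e^{4|z|^1 + 6} = e^{4r^1 + 6} on |z| = r, so ρ ≤ 1. Choosing z on |z|=r so that -4·z is real positive (always possible by picking arg z appropriately) gives |f(z)| = e^{4r^1 + 6}, matching the bound. The additive constant 6 does not affect log log M(r) ~ 1·log r. Hence ρ = 1.
Therefore ρ = 1.

Order ρ = 1.


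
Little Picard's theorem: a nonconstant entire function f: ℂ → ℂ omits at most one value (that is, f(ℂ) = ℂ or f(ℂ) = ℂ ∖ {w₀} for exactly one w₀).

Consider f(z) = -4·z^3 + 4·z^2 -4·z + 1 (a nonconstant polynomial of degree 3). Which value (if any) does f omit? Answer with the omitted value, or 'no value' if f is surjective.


Little Picard bounds the complement of f(ℂ) to at most one point.
For every w ∈ ℂ, the equation p(z) − w = 0 is a nonconstant polynomial in z and hence has at least one root by the fundamental theorem of algebra. So p is surjective onto ℂ, omitting no value.

Omitted value: no value.


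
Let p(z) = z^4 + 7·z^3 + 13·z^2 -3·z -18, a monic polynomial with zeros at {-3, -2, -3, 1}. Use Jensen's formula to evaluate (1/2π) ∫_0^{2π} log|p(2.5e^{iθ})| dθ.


Zeros: -3, -3, -2, 1; r = 2.5.
Inside |z| < r: -2, 1. Outside (|z| ≥ r): -3, -3.
p(0) = -18, so log|p(0)| = log(18) = 2.8904.
Apply Jensen: I(r) = log|p(0)| + Σ_k log(r/|z_k|), summed over zeros inside |z| < r.
  log(r/|z_k|) for z_k = -2: log(2.5/2) = 0.2231
  log(r/|z_k|) for z_k = 1: log(2.5/1) = 0.9163
  Outside zeros (-3, -3) contribute nothing to the Jensen sum.
Sum over inside zeros: 1.1394.
I(r) = log|p(0)| + (inside sum) = 2.8904 + 1.1394 = 4.0298.
Note: since some zeros are outside |z| ≤ r, the simplified n·log(r) form does NOT apply — only the inside zeros contribute.

I(r) ≈ 4.0298.


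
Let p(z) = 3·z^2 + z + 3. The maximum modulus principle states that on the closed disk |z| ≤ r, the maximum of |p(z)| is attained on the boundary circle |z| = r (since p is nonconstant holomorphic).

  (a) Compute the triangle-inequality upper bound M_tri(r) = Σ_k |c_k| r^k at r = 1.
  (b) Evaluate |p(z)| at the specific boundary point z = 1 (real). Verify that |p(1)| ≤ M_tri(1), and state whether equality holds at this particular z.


Coefficients: c_0 = 3, c_1 = 1, c_2 = 3. Radius r = 1.
Part (a). Triangle bound: M_tri(r) = Σ_k |c_k| r^k
  = |3|·1^0 + |1|·1^1 + |3|·1^2
  = 3 + 1 + 3 = 7.
This bounds M(r) := max_{|z|=r} |p(z)| from above; equality holds iff all terms c_k z^k can be made to align in phase at a single z on |z|=r.
Part (b). At z = 1 (real, on the circle |z| = r):
  p(1) = (3)·1^0 + (1)·1^1 + (3)·1^2 = 7.
  |p(1)| = 7.
Since all nonzero coefficients share the same sign, |p(1)| = 7 = M_tri(1); the triangle bound is attained at z = 1, so in fact M(r) = 7.

M_tri(1) = 7; |p(1)| = 7; equality at z=1: yes.


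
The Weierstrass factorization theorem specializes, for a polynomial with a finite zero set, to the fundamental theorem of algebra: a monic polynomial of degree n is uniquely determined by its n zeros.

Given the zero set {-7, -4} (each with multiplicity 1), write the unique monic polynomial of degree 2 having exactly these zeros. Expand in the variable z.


The polynomial is p(z) = ∏_{α ∈ S} (z − α), where S = {-7, -4}.
Expanding the product yields: p(z) = z^2 + 11·z + 28.
The resulting polynomial has degree 2 and real coefficients as required.

p(z) = z^2 + 11·z + 28.


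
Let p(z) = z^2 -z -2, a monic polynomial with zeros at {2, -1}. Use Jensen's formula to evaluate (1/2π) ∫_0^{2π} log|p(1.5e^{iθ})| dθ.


Zeros: -1, 2; r = 1.5.
Inside |z| < r: -1. Outside (|z| ≥ r): 2.
p(0) = -2, so log|p(0)| = log(2) = 0.6931.
Apply Jensen: I(r) = log|p(0)| + Σ_k log(r/|z_k|), summed over zeros inside |z| < r.
  log(r/|z_k|) for z_k = -1: log(1.5/1) = 0.4055
  Outside zeros (2) contribute nothing to the Jensen sum.
Sum over inside zeros: 0.4055.
I(r) = log|p(0)| + (inside sum) = 0.6931 + 0.4055 = 1.0986.
Note: since some zeros are outside |z| ≤ r, the simplified n·log(r) form does NOT apply — only the inside zeros contribute.

I(r) ≈ 1.0986.


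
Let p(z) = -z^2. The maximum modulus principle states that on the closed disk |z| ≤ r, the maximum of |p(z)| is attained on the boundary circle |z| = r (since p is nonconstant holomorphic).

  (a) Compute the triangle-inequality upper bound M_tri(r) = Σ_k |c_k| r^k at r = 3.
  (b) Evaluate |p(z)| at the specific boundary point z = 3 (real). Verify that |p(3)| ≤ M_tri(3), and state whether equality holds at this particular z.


Coefficients: c_0 = 0, c_1 = 0, c_2 = -1. Radius r = 3.
Part (a). Triangle bound: M_tri(r) = Σ_k |c_k| r^k
  = |0|·3^0 + |0|·3^1 + |-1|·3^2
  = 0 + 0 + 9 = 9.
This bounds M(r) := max_{|z|=r} |p(z)| from above; equality holds iff all terms c_k z^k can be made to align in phase at a single z on |z|=r.
Part (b). At z = 3 (real, on the circle |z| = r):
  p(3) = (0)·3^0 + (0)·3^1 + (-1)·3^2 = -9.
  |p(3)| = 9.
Since all nonzero coefficients share the same sign, |p(3)| = 9 = M_tri(3); the triangle bound is attained at z = 3, so in fact M(r) = 9.

M_tri(3) = 9; |p(3)| = 9; equality at z=3: yes.


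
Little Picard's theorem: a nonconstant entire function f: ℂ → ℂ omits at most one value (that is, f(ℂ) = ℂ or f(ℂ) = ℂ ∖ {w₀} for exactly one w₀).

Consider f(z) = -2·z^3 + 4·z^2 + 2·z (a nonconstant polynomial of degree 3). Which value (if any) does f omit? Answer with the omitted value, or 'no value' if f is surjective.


Little Picard bounds the complement of f(ℂ) to at most one point.
For every w ∈ ℂ, the equation p(z) − w = 0 is a nonconstant polynomial in z and hence has at least one root by the fundamental theorem of algebra. So p is surjective onto ℂ, omitting no value.

Omitted value: no value.


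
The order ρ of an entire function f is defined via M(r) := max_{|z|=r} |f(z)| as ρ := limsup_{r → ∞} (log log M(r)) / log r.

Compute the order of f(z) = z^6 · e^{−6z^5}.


M(r) = max_{|z|=r} |1|·|z|^6·|e^{−6z^5}| = 1·r^6 · e^{6r^5} (the factors attain their maxima compatibly on |z|=r). Then log M(r) = log 1 + 6·log r + 6r^5, dominated by the last term, so log log M(r) ~ 5·log r. The polynomial factor 1z^6 contributes only a log r term and does not affect the order. ρ = 5.
Therefore ρ = 5.

Order ρ = 5.


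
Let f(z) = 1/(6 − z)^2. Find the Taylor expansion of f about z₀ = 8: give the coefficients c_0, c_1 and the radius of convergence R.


Let w = z − z₀, so z = z₀ + w.
Then 6 − z = 6 − (z₀ + w) = (6 − z₀) − w = -2 − w.
f(z) = 1/(-2 − w)^2 = (1/(-2)^2) · (1 − w/(-2))^{−2}.
By the binomial series (1−u)^{−2} = Σ_{n≥0} C(n+1, 1) u^n for |u|<1, with u = w/(-2):
  c_n = C(n+1, 1) / (-2)^(n+2).
  c_0 = 1/(-2)^2 = 1/4.
  c_1 = 2/(-2)^3 = -1/4.
The series is valid for |w/d| < 1, i.e. |z − z₀| < |d|.
Radius of convergence: R = |6 − z₀| = |-2| = 2 (distance from z₀ to the singularity z = 6).

c_0 = 1/4, c_1 = -1/4; R = 2.


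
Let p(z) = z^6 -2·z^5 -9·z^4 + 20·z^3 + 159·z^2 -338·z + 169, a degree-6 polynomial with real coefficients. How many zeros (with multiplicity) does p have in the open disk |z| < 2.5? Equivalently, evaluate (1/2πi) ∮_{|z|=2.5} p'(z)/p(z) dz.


The zeros of p are: 1, (3 + 2i), (3 - 2i), (-3 + 2i), (-3 - 2i), 1.
Their magnitudes are: 1, 3.606, 3.606, 3.606, 3.606, 1.
Zeros with |z| < R = 2.5: 1, 1.
Count = 2.
By the argument principle, (1/2πi) ∮_{|z|=R} p'(z)/p(z) dz equals exactly this count.

Number of zeros inside |z| < 2.5: 2.


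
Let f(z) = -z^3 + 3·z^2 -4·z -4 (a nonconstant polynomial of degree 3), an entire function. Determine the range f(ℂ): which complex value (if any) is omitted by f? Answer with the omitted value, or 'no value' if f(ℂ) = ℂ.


Little Picard bounds the complement of f(ℂ) to at most one point.
For every w ∈ ℂ, the equation p(z) − w = 0 is a nonconstant polynomial in z and hence has at least one root by the fundamental theorem of algebra. So p is surjective onto ℂ, omitting no value.

Omitted value: no value.


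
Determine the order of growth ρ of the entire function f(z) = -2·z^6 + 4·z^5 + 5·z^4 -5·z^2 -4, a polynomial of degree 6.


|f(z)| ≤ Σ|c_k|·r^k = O(r^6) as r → ∞. Polynomial growth is O(e^{r^ε}) for every ε > 0 (since r^6/e^{r^ε} → 0), so ρ ≤ ε for all ε > 0, i.e. ρ = 0. Every nonconstant polynomial has order 0.
Therefore ρ = 0.

Order ρ = 0.


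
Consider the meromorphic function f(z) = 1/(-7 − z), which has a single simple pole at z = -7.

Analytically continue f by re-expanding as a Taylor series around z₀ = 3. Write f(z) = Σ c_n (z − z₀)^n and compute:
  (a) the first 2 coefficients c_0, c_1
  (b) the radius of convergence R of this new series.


Let w = z − z₀, so z = z₀ + w.
Then -7 − z = -7 − (z₀ + w) = (-7 − z₀) − w = -10 − w.
f(z) = 1/(-10 − w) = (1/(-10)) · 1/(1 − w/(-10)) = Σ_{n≥0} w^n / (-10)^(n+1).
So c_n = 1/(-10)^(n+1):
  c_0 = 1/(-10)^1 = -1/10.
  c_1 = 1/(-10)^2 = 1/100.
The series is valid for |w/d| < 1, i.e. |z − z₀| < |d|.
Radius of convergence: R = |-7 − z₀| = |-10| = 10 (distance from z₀ to the singularity z = -7).

c_0 = -1/10, c_1 = 1/100; R = 10.


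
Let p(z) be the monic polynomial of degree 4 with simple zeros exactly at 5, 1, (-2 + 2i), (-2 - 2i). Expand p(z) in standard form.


The polynomial is p(z) = ∏_{α ∈ S} (z − α), where S = {5, 1, (-2 + 2i), (-2 - 2i)}.
Expanding the product yields: p(z) = z^4 -2·z^3 -11·z^2 -28·z + 40.
Note conjugate pairs combine to real quadratics: (z − (-2+2i))(z − (-2−2i)) = z² + 4z + 8.
The resulting polynomial has degree 4 and real coefficients as required.

p(z) = z^4 -2·z^3 -11·z^2 -28·z + 40.


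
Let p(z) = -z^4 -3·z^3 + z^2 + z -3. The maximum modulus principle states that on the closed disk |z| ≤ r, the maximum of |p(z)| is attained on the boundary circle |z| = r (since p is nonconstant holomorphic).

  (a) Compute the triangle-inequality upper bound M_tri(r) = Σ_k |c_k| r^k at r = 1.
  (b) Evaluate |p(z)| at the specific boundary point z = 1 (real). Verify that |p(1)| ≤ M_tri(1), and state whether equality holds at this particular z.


Coefficients: c_0 = -3, c_1 = 1, c_2 = 1, c_3 = -3, c_4 = -1. Radius r = 1.
Part (a). Triangle bound: M_tri(r) = Σ_k |c_k| r^k
  = |-3|·1^0 + |1|·1^1 + |1|·1^2 + |-3|·1^3 + |-1|·1^4
  = 3 + 1 + 1 + 3 + 1 = 9.
This bounds M(r) := max_{|z|=r} |p(z)| from above; equality holds iff all terms c_k z^k can be made to align in phase at a single z on |z|=r.
Part (b). At z = 1 (real, on the circle |z| = r):
  p(1) = (-3)·1^0 + (1)·1^1 + (1)·1^2 + (-3)·1^3 + (-1)·1^4 = -5.
  |p(1)| = 5.
Check: |p(1)| = 5 ≤ 9 = M_tri(1). ✓ Equality does not hold at z = 1 (the coefficients have mixed signs, so the terms do not all align in phase there).

M_tri(1) = 9; |p(1)| = 5; equality at z=1: no.


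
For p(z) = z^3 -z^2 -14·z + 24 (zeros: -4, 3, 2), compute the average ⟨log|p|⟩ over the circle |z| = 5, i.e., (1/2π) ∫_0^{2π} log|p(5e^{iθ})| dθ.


Zeros: -4, 2, 3; r = 5.
Inside |z| < r: -4, 2, 3. Outside (|z| ≥ r): ∅.
p(0) = 24, so log|p(0)| = log(24) = 3.1781.
Apply Jensen: I(r) = log|p(0)| + Σ_k log(r/|z_k|), summed over zeros inside |z| < r.
  log(r/|z_k|) for z_k = -4: log(5/4) = 0.2231
  log(r/|z_k|) for z_k = 3: log(5/3) = 0.5108
  log(r/|z_k|) for z_k = 2: log(5/2) = 0.9163
Sum over inside zeros: 1.6503.
I(r) = log|p(0)| + (inside sum) = 3.1781 + 1.6503 = 4.8283.
Closed form (all zeros inside, monic): I(r) = n·log(r) = 3·log(5) = 4.8283. ✓

I(r) ≈ 4.8283.


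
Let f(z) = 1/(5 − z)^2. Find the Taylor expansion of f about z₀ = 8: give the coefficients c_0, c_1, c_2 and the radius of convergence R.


Let w = z − z₀, so z = z₀ + w.
Then 5 − z = 5 − (z₀ + w) = (5 − z₀) − w = -3 − w.
f(z) = 1/(-3 − w)^2 = (1/(-3)^2) · (1 − w/(-3))^{−2}.
By the binomial series (1−u)^{−2} = Σ_{n≥0} C(n+1, 1) u^n for |u|<1, with u = w/(-3):
  c_n = C(n+1, 1) / (-3)^(n+2).
  c_0 = 1/(-3)^2 = 1/9.
  c_1 = 2/(-3)^3 = -2/27.
  c_2 = 3/(-3)^4 = 1/27.
The series is valid for |w/d| < 1, i.e. |z − z₀| < |d|.
Radius of convergence: R = |5 − z₀| = |-3| = 3 (distance from z₀ to the singularity z = 5).

c_0 = 1/9, c_1 = -2/27, c_2 = 1/27; R = 3.


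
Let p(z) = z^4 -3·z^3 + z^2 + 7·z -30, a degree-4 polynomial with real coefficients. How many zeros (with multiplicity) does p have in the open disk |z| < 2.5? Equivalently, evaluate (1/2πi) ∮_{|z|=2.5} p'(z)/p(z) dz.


The zeros of p are: 3, -2, (1 + 2i), (1 - 2i).
Their magnitudes are: 3, 2, 2.236, 2.236.
Zeros with |z| < R = 2.5: -2, (1 + 2i), (1 - 2i).
Count = 3.
By the argument principle, (1/2πi) ∮_{|z|=R} p'(z)/p(z) dz equals exactly this count.

Number of zeros inside |z| < 2.5: 3.


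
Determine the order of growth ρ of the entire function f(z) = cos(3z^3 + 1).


Write cos(w) = (e^{iw} ± e^{−iw})/(2 or 2i), so |cos(w)| ≤ e^{|w|}. With w = 3z^3 + 1, |w| ≤ 3r^3 + 1 on |z|=r, giving M(r) ≤ e^{3r^3 + 1} and ρ ≤ 3. For the lower bound, choose z on |z|=r with 3z^3 purely imaginary of modulus 3r^3; then |cos(3z^3 + 1)| grows like e^{3r^3}/2, so ρ ≥ 3. Hence ρ = 3.
Therefore ρ = 3.

Order ρ = 3.


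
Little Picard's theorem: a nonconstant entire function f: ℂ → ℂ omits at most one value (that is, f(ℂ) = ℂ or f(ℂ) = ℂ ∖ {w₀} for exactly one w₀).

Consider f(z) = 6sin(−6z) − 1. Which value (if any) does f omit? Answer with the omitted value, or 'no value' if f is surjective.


Little Picard bounds the complement of f(ℂ) to at most one point.
sin is entire and surjective onto ℂ: for every w ∈ ℂ, sin(ζ) = w has a solution ζ ∈ ℂ (e.g., via the complex inverse arcsin). With ζ = −6z this gives z = ζ/(-6). Then 6·sin(−6z) takes every value in 6·ℂ = ℂ, and adding -1 is a bijection of ℂ. So f is surjective and omits no value. (Note: only on the real line is sin bounded by [−1, 1].)

Omitted value: no value.


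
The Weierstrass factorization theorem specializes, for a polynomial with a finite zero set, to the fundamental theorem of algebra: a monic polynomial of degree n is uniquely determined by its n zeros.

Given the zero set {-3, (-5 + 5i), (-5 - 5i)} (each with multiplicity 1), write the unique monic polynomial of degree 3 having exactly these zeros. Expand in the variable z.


The polynomial is p(z) = ∏_{α ∈ S} (z − α), where S = {-3, (-5 + 5i), (-5 - 5i)}.
Expanding the product yields: p(z) = z^3 + 13·z^2 + 80·z + 150.
Note conjugate pairs combine to real quadratics: (z − (-5+5i))(z − (-5−5i)) = z² + 10z + 50.
The resulting polynomial has degree 3 and real coefficients as required.

p(z) = z^3 + 13·z^2 + 80·z + 150.


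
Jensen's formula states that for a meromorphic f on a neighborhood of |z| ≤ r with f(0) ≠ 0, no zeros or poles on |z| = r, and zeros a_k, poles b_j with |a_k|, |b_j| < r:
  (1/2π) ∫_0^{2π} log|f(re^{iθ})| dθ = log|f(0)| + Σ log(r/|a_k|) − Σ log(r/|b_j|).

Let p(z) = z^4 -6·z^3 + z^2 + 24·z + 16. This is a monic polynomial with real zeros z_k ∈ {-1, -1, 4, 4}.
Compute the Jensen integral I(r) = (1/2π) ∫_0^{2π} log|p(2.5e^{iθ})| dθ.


Zeros: -1, -1, 4, 4; r = 2.5.
Inside |z| < r: -1, -1. Outside (|z| ≥ r): 4, 4.
p(0) = 16, so log|p(0)| = log(16) = 2.7726.
Apply Jensen: I(r) = log|p(0)| + Σ_k log(r/|z_k|), summed over zeros inside |z| < r.
  log(r/|z_k|) for z_k = -1: log(2.5/1) = 0.9163
  log(r/|z_k|) for z_k = -1: log(2.5/1) = 0.9163
  Outside zeros (4, 4) contribute nothing to the Jensen sum.
Sum over inside zeros: 1.8326.
I(r) = log|p(0)| + (inside sum) = 2.7726 + 1.8326 = 4.6052.
Note: since some zeros are outside |z| ≤ r, the simplified n·log(r) form does NOT apply — only the inside zeros contribute.

I(r) ≈ 4.6052.


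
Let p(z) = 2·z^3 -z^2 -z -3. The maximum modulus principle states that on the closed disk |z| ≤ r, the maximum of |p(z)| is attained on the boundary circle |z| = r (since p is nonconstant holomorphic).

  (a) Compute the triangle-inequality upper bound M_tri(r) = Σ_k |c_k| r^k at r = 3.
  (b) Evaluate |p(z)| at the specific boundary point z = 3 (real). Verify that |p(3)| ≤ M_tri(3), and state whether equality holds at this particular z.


Coefficients: c_0 = -3, c_1 = -1, c_2 = -1, c_3 = 2. Radius r = 3.
Part (a). Triangle bound: M_tri(r) = Σ_k |c_k| r^k
  = |-3|·3^0 + |-1|·3^1 + |-1|·3^2 + |2|·3^3
  = 3 + 3 + 9 + 54 = 69.
This bounds M(r) := max_{|z|=r} |p(z)| from above; equality holds iff all terms c_k z^k can be made to align in phase at a single z on |z|=r.
Part (b). At z = 3 (real, on the circle |z| = r):
  p(3) = (-3)·3^0 + (-1)·3^1 + (-1)·3^2 + (2)·3^3 = 39.
  |p(3)| = 39.
Check: |p(3)| = 39 ≤ 69 = M_tri(3). ✓ Equality does not hold at z = 3 (the coefficients have mixed signs, so the terms do not all align in phase there).

M_tri(3) = 69; |p(3)| = 39; equality at z=3: no.


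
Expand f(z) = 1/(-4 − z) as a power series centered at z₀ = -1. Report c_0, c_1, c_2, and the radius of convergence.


Let w = z − z₀, so z = z₀ + w.
Then -4 − z = -4 − (z₀ + w) = (-4 − z₀) − w = -3 − w.
f(z) = 1/(-3 − w) = (1/(-3)) · 1/(1 − w/(-3)) = Σ_{n≥0} w^n / (-3)^(n+1).
So c_n = 1/(-3)^(n+1):
  c_0 = 1/(-3)^1 = -1/3.
  c_1 = 1/(-3)^2 = 1/9.
  c_2 = 1/(-3)^3 = -1/27.
The series is valid for |w/d| < 1, i.e. |z − z₀| < |d|.
Radius of convergence: R = |-4 − z₀| = |-3| = 3 (distance from z₀ to the singularity z = -4).

c_0 = -1/3, c_1 = 1/9, c_2 = -1/27; R = 3.


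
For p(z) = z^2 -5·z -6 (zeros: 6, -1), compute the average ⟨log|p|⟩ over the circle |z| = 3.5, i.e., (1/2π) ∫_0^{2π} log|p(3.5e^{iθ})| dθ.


Zeros: -1, 6; r = 3.5.
Inside |z| < r: -1. Outside (|z| ≥ r): 6.
p(0) = -6, so log|p(0)| = log(6) = 1.7918.
Apply Jensen: I(r) = log|p(0)| + Σ_k log(r/|z_k|), summed over zeros inside |z| < r.
  log(r/|z_k|) for z_k = -1: log(3.5/1) = 1.2528
  Outside zeros (6) contribute nothing to the Jensen sum.
Sum over inside zeros: 1.2528.
I(r) = log|p(0)| + (inside sum) = 1.7918 + 1.2528 = 3.0445.
Note: since some zeros are outside |z| ≤ r, the simplified n·log(r) form does NOT apply — only the inside zeros contribute.

I(r) ≈ 3.0445.


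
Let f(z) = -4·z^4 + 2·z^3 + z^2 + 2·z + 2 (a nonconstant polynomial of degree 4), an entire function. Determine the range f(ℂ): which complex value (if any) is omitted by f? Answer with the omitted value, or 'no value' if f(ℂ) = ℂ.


Little Picard bounds the complement of f(ℂ) to at most one point.
For every w ∈ ℂ, the equation p(z) − w = 0 is a nonconstant polynomial in z and hence has at least one root by the fundamental theorem of algebra. So p is surjective onto ℂ, omitting no value.

Omitted value: no value.


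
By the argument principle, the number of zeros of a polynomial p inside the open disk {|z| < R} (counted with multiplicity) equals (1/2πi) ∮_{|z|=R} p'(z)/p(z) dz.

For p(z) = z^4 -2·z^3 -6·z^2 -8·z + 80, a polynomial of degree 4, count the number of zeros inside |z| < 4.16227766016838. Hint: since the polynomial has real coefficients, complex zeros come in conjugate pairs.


The zeros of p are: (3 + 1i), (3 - 1i), (-2 + 2i), (-2 - 2i).
Their magnitudes are: 3.162, 3.162, 2.828, 2.828.
Zeros with |z| < R = 4.16227766016838: (3 + 1i), (3 - 1i), (-2 + 2i), (-2 - 2i).
Count = 4.
By the argument principle, (1/2πi) ∮_{|z|=R} p'(z)/p(z) dz equals exactly this count.

Number of zeros inside |z| < 4.16227766016838: 4.


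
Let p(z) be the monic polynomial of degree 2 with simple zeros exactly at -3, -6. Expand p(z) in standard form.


The polynomial is p(z) = ∏_{α ∈ S} (z − α), where S = {-3, -6}.
Expanding the product yields: p(z) = z^2 + 9·z + 18.
The resulting polynomial has degree 2 and real coefficients as required.

p(z) = z^2 + 9·z + 18.


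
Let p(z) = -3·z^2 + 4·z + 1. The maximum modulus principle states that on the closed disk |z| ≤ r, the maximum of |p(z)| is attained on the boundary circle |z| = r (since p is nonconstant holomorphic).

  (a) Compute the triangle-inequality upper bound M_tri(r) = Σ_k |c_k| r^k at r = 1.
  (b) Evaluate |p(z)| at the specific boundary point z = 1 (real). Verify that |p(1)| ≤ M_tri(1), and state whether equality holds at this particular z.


Coefficients: c_0 = 1, c_1 = 4, c_2 = -3. Radius r = 1.
Part (a). Triangle bound: M_tri(r) = Σ_k |c_k| r^k
  = |1|·1^0 + |4|·1^1 + |-3|·1^2
  = 1 + 4 + 3 = 8.
This bounds M(r) := max_{|z|=r} |p(z)| from above; equality holds iff all terms c_k z^k can be made to align in phase at a single z on |z|=r.
Part (b). At z = 1 (real, on the circle |z| = r):
  p(1) = (1)·1^0 + (4)·1^1 + (-3)·1^2 = 2.
  |p(1)| = 2.
Check: |p(1)| = 2 ≤ 8 = M_tri(1). ✓ Equality does not hold at z = 1 (the coefficients have mixed signs, so the terms do not all align in phase there).

M_tri(1) = 8; |p(1)| = 2; equality at z=1: no.


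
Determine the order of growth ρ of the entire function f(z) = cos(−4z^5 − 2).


Write cos(w) = (e^{iw} ± e^{−iw})/(2 or 2i), so |cos(w)| ≤ e^{|w|}. With w = −4z^5 − 2, |w| ≤ 4r^5 + 2 on |z|=r, giving M(r) ≤ e^{4r^5 + 2} and ρ ≤ 5. For the lower bound, choose z on |z|=r with -4z^5 purely imaginary of modulus 4r^5; then |cos(−4z^5 − 2)| grows like e^{4r^5}/2, so ρ ≥ 5. Hence ρ = 5.
Therefore ρ = 5.

Order ρ = 5.


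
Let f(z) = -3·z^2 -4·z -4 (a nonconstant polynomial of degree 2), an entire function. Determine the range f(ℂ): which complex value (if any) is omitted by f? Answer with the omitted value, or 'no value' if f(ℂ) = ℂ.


Little Picard bounds the complement of f(ℂ) to at most one point.
For every w ∈ ℂ, the equation p(z) − w = 0 is a nonconstant polynomial in z and hence has at least one root by the fundamental theorem of algebra. So p is surjective onto ℂ, omitting no value.

Omitted value: no value.


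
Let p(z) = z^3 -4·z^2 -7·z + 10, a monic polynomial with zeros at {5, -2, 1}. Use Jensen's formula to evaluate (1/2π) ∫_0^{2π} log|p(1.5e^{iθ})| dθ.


Zeros: -2, 1, 5; r = 1.5.
Inside |z| < r: 1. Outside (|z| ≥ r): -2, 5.
p(0) = 10, so log|p(0)| = log(10) = 2.3026.
Apply Jensen: I(r) = log|p(0)| + Σ_k log(r/|z_k|), summed over zeros inside |z| < r.
  log(r/|z_k|) for z_k = 1: log(1.5/1) = 0.4055
  Outside zeros (-2, 5) contribute nothing to the Jensen sum.
Sum over inside zeros: 0.4055.
I(r) = log|p(0)| + (inside sum) = 2.3026 + 0.4055 = 2.7081.
Note: since some zeros are outside |z| ≤ r, the simplified n·log(r) form does NOT apply — only the inside zeros contribute.

I(r) ≈ 2.7081.


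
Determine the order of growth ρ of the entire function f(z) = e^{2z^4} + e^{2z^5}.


Each summand is entire of order 4 and 5 respectively (as in the single-exponential case). The order of a sum is at most the max of the orders, so ρ ≤ 5. For the lower bound: on |z|=r choose arg z so that 2z^5 is real positive; then |e^{2z^5}| = e^{2r^5} while |e^{2z^4}| ≤ e^{2r^4} = o(e^{2r^5}). So |f| ≥ e^{2r^5}(1 − o(1)) and ρ ≥ 5. Hence ρ = max(4, 5) = 5.
Therefore ρ = 5.

Order ρ = 5.


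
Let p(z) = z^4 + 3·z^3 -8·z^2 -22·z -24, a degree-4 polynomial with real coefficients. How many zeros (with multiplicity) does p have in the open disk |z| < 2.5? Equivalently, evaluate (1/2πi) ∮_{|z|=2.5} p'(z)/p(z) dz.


The zeros of p are: -4, 3, (-1 + 1i), (-1 - 1i).
Their magnitudes are: 4, 3, 1.414, 1.414.
Zeros with |z| < R = 2.5: (-1 + 1i), (-1 - 1i).
Count = 2.
By the argument principle, (1/2πi) ∮_{|z|=R} p'(z)/p(z) dz equals exactly this count.

Number of zeros inside |z| < 2.5: 2.


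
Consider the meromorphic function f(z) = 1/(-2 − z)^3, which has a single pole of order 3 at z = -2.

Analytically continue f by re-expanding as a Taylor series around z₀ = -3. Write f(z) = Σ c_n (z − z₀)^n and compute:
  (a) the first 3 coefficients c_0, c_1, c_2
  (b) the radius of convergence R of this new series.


Let w = z − z₀, so z = z₀ + w.
Then -2 − z = -2 − (z₀ + w) = (-2 − z₀) − w = 1 − w.
f(z) = 1/(1 − w)^3 = (1/(1)^3) · (1 − w/(1))^{−3}.
By the binomial series (1−u)^{−3} = Σ_{n≥0} C(n+2, 2) u^n for |u|<1, with u = w/(1):
  c_n = C(n+2, 2) / (1)^(n+3).
  c_0 = 1/(1)^3 = 1.
  c_1 = 3/(1)^4 = 3.
  c_2 = 6/(1)^5 = 6.
The series is valid for |w/d| < 1, i.e. |z − z₀| < |d|.
Radius of convergence: R = |-2 − z₀| = |1| = 1 (distance from z₀ to the singularity z = -2).

c_0 = 1, c_1 = 3, c_2 = 6; R = 1.


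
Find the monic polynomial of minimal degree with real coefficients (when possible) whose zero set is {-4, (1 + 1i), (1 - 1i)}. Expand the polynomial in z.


The polynomial is p(z) = ∏_{α ∈ S} (z − α), where S = {-4, (1 + 1i), (1 - 1i)}.
Expanding the product yields: p(z) = z^3 + 2·z^2 -6·z + 8.
Note conjugate pairs combine to real quadratics: (z − (1+1i))(z − (1−1i)) = z² − 2z + 2.
The resulting polynomial has degree 3 and real coefficients as required.

p(z) = z^3 + 2·z^2 -6·z + 8.


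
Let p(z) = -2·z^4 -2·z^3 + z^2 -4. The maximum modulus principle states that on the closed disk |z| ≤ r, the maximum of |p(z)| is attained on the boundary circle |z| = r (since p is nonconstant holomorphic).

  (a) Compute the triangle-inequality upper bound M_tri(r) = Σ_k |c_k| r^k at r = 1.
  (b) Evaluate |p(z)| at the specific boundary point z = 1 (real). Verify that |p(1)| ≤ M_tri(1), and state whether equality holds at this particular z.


Coefficients: c_0 = -4, c_1 = 0, c_2 = 1, c_3 = -2, c_4 = -2. Radius r = 1.
Part (a). Triangle bound: M_tri(r) = Σ_k |c_k| r^k
  = |-4|·1^0 + |0|·1^1 + |1|·1^2 + |-2|·1^3 + |-2|·1^4
  = 4 + 0 + 1 + 2 + 2 = 9.
This bounds M(r) := max_{|z|=r} |p(z)| from above; equality holds iff all terms c_k z^k can be made to align in phase at a single z on |z|=r.
Part (b). At z = 1 (real, on the circle |z| = r):
  p(1) = (-4)·1^0 + (0)·1^1 + (1)·1^2 + (-2)·1^3 + (-2)·1^4 = -7.
  |p(1)| = 7.
Check: |p(1)| = 7 ≤ 9 = M_tri(1). ✓ Equality does not hold at z = 1 (the coefficients have mixed signs, so the terms do not all align in phase there).

M_tri(1) = 9; |p(1)| = 7; equality at z=1: no.


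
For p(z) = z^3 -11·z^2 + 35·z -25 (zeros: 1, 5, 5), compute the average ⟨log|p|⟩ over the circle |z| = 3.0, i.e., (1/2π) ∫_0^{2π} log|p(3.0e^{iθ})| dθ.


Zeros: 1, 5, 5; r = 3.0.
Inside |z| < r: 1. Outside (|z| ≥ r): 5, 5.
p(0) = -25, so log|p(0)| = log(25) = 3.2189.
Apply Jensen: I(r) = log|p(0)| + Σ_k log(r/|z_k|), summed over zeros inside |z| < r.
  log(r/|z_k|) for z_k = 1: log(3.0/1) = 1.0986
  Outside zeros (5, 5) contribute nothing to the Jensen sum.
Sum over inside zeros: 1.0986.
I(r) = log|p(0)| + (inside sum) = 3.2189 + 1.0986 = 4.3175.
Note: since some zeros are outside |z| ≤ r, the simplified n·log(r) form does NOT apply — only the inside zeros contribute.

I(r) ≈ 4.3175.


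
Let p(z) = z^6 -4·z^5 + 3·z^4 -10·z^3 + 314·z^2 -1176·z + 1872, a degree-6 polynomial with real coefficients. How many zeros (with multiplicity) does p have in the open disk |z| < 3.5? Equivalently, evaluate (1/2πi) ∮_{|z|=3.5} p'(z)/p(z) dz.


The zeros of p are: (-3 + 3i), (-3 - 3i), (2 + 2i), (2 - 2i), (3 + 2i), (3 - 2i).
Their magnitudes are: 4.243, 4.243, 2.828, 2.828, 3.606, 3.606.
Zeros with |z| < R = 3.5: (2 + 2i), (2 - 2i).
Count = 2.
By the argument principle, (1/2πi) ∮_{|z|=R} p'(z)/p(z) dz equals exactly this count.

Number of zeros inside |z| < 3.5: 2.


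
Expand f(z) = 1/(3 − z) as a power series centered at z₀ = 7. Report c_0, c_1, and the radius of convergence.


Let w = z − z₀, so z = z₀ + w.
Then 3 − z = 3 − (z₀ + w) = (3 − z₀) − w = -4 − w.
f(z) = 1/(-4 − w) = (1/(-4)) · 1/(1 − w/(-4)) = Σ_{n≥0} w^n / (-4)^(n+1).
So c_n = 1/(-4)^(n+1):
  c_0 = 1/(-4)^1 = -1/4.
  c_1 = 1/(-4)^2 = 1/16.
The series is valid for |w/d| < 1, i.e. |z − z₀| < |d|.
Radius of convergence: R = |3 − z₀| = |-4| = 4 (distance from z₀ to the singularity z = 3).

c_0 = -1/4, c_1 = 1/16; R = 4.


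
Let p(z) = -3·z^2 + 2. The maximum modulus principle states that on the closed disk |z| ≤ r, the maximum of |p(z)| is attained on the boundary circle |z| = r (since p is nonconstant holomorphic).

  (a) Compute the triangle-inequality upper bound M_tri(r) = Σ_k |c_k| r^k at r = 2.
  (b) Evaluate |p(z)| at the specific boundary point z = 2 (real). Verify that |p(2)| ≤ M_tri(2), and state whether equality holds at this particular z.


Coefficients: c_0 = 2, c_1 = 0, c_2 = -3. Radius r = 2.
Part (a). Triangle bound: M_tri(r) = Σ_k |c_k| r^k
  = |2|·2^0 + |0|·2^1 + |-3|·2^2
  = 2 + 0 + 12 = 14.
This bounds M(r) := max_{|z|=r} |p(z)| from above; equality holds iff all terms c_k z^k can be made to align in phase at a single z on |z|=r.
Part (b). At z = 2 (real, on the circle |z| = r):
  p(2) = (2)·2^0 + (0)·2^1 + (-3)·2^2 = -10.
  |p(2)| = 10.
Check: |p(2)| = 10 ≤ 14 = M_tri(2). ✓ Equality does not hold at z = 2 (the coefficients have mixed signs, so the terms do not all align in phase there).

M_tri(2) = 14; |p(2)| = 10; equality at z=2: no.


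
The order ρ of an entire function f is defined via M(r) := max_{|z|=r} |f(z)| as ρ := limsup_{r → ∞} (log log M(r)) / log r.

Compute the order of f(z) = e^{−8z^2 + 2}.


|e^{−8z^2 + 2}| = e^{Re(-8·z^2) + 2} ≤ e^{8|z|^2 + 2} = e^{8r^2 + 2} on |z| = r, so ρ ≤ 2. Choosing z on |z|=r so that -8·z^2 is real positive (always possible by picking arg z appropriately) gives |f(z)| = e^{8r^2 + 2}, matching the bound. The additive constant 2 does not affect log log M(r) ~ 2·log r. Hence ρ = 2.
Therefore ρ = 2.

Order ρ = 2.


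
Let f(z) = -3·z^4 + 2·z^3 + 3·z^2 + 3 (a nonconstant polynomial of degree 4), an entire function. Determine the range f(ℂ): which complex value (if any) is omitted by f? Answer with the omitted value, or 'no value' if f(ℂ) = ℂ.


Little Picard bounds the complement of f(ℂ) to at most one point.
For every w ∈ ℂ, the equation p(z) − w = 0 is a nonconstant polynomial in z and hence has at least one root by the fundamental theorem of algebra. So p is surjective onto ℂ, omitting no value.

Omitted value: no value.


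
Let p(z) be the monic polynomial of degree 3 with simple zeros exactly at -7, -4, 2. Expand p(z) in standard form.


The polynomial is p(z) = ∏_{α ∈ S} (z − α), where S = {-7, -4, 2}.
Expanding the product yields: p(z) = z^3 + 9·z^2 + 6·z -56.
The resulting polynomial has degree 3 and real coefficients as required.

p(z) = z^3 + 9·z^2 + 6·z -56.


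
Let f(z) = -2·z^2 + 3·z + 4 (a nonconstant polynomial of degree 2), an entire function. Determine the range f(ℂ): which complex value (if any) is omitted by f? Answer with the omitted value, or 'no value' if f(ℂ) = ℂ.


Little Picard bounds the complement of f(ℂ) to at most one point.
For every w ∈ ℂ, the equation p(z) − w = 0 is a nonconstant polynomial in z and hence has at least one root by the fundamental theorem of algebra. So p is surjective onto ℂ, omitting no value.

Omitted value: no value.


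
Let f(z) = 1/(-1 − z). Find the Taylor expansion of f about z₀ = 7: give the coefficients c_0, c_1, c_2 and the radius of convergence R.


Let w = z − z₀, so z = z₀ + w.
Then -1 − z = -1 − (z₀ + w) = (-1 − z₀) − w = -8 − w.
f(z) = 1/(-8 − w) = (1/(-8)) · 1/(1 − w/(-8)) = Σ_{n≥0} w^n / (-8)^(n+1).
So c_n = 1/(-8)^(n+1):
  c_0 = 1/(-8)^1 = -1/8.
  c_1 = 1/(-8)^2 = 1/64.
  c_2 = 1/(-8)^3 = -1/512.
The series is valid for |w/d| < 1, i.e. |z − z₀| < |d|.
Radius of convergence: R = |-1 − z₀| = |-8| = 8 (distance from z₀ to the singularity z = -1).

c_0 = -1/8, c_1 = 1/64, c_2 = -1/512; R = 8.
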